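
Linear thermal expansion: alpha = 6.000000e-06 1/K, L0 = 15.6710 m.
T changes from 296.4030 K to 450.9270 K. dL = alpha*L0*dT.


dT = 154.5240 K
dL = 6.000000e-06 * 15.6710 * 154.5240 = 0.014529 m
L_final = 15.685529 m

dL = 0.014529 m


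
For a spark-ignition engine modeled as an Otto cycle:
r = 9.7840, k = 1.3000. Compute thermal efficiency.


r^(k-1) = 1.9822
eta = 1 - 1/1.9822 = 0.4955 = 49.5519%

49.5519%


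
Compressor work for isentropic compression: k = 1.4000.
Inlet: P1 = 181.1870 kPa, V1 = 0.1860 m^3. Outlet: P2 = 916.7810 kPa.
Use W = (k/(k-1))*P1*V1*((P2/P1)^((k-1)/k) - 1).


(k-1)/k = 0.2857
(P2/P1)^exp = 1.5892
W = 3.5000 * 181.1870 * 0.1860 * (1.5892 - 1) = 69.4994 kJ

69.4994 kJ


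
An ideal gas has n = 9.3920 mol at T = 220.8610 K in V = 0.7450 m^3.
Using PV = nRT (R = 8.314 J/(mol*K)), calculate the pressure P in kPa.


P = nRT/V = 9.3920 * 8.314 * 220.8610 / 0.7450
= 17245.9506 / 0.7450 = 23148.9270 Pa = 23.1489 kPa

23.1489 kPa


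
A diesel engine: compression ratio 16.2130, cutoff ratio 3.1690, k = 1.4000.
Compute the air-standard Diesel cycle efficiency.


r^(k-1) = 3.0475
rc^k = 5.0268
eta = 0.5649 = 56.4862%

56.4862%


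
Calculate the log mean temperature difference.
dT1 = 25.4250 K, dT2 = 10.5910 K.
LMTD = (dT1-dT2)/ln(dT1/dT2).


dT1/dT2 = 2.4006
ln(dT1/dT2) = 0.8757
LMTD = 14.8340 / 0.8757 = 16.9390 K

16.9390 K


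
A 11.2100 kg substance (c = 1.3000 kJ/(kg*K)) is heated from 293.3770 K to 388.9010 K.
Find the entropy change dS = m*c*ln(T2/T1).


T2/T1 = 1.3256
ln(T2/T1) = 0.2819
dS = 11.2100 * 1.3000 * 0.2819 = 4.1076 kJ/K

4.1076 kJ/K


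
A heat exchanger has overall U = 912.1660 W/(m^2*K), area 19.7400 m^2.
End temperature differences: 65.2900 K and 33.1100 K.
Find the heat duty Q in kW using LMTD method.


LMTD = 47.3930 K
Q = 912.1660 * 19.7400 * 47.3930 = 853365.4074 W = 853.3654 kW

853.3654 kW


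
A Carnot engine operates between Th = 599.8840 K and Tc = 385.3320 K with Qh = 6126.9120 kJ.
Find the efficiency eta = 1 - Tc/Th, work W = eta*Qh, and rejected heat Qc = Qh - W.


eta = 1 - 385.3320/599.8840 = 0.3577
W = 0.3577 * 6126.9120 = 2191.3257 kJ
Qc = 6126.9120 - 2191.3257 = 3935.5863 kJ

eta = 35.7656%, W = 2191.3257 kJ, Qc = 3935.5863 kJ


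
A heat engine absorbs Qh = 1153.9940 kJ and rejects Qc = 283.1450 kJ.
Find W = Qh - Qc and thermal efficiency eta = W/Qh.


W = 1153.9940 - 283.1450 = 870.8490 kJ
eta = 870.8490 / 1153.9940 = 0.7546 = 75.4639%

W = 870.8490 kJ, eta = 75.4639%


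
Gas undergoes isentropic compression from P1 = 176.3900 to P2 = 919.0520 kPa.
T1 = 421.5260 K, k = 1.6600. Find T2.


(k-1)/k = 0.3976
(P2/P1)^exp = 1.9276
T2 = 421.5260 * 1.9276 = 812.5375 K

812.5375 K


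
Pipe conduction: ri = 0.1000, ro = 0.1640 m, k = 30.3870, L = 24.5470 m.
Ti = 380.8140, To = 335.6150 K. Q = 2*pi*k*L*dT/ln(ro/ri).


dT = 45.1990 K
ln(ro/ri) = 0.4947
Q = 2*pi*30.3870*24.5470*45.1990 / 0.4947 = 428209.5336 W

428209.5336 W


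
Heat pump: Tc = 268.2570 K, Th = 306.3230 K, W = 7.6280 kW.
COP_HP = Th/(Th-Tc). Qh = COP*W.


COP = 306.3230 / 38.0660 = 8.0472
Qh = 8.0472 * 7.6280 = 61.3837 kW

COP = 8.0472, Qh = 61.3837 kW


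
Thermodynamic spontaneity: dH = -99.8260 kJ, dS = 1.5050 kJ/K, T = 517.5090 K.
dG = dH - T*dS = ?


T*dS = 517.5090 * 1.5050 = 778.8510 kJ
dG = -99.8260 - 778.8510 = -878.6770 kJ (spontaneous)

dG = -878.6770 kJ, spontaneous


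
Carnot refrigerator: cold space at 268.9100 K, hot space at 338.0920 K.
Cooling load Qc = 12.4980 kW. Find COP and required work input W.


COP = 268.9100 / 69.1820 = 3.8870
W = 12.4980 / 3.8870 = 3.2153 kW

COP = 3.8870, W = 3.2153 kW


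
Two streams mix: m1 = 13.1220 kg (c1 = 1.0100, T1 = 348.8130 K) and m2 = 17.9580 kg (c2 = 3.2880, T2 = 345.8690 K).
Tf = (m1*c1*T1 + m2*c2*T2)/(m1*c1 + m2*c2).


num = 25045.0432
den = 72.2991
Tf = 346.4087 K

346.4087 K


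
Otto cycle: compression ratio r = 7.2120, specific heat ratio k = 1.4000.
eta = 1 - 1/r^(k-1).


r^(k-1) = 2.2041
eta = 1 - 1/2.2041 = 0.5463 = 54.6291%

54.6291%


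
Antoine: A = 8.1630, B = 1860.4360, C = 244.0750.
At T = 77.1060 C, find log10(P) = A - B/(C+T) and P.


C+T = 321.1810
B/(C+T) = 5.7925
log10(P) = 8.1630 - 5.7925 = 2.3705
P = 10^2.3705 = 234.7012 mmHg

234.7012 mmHg


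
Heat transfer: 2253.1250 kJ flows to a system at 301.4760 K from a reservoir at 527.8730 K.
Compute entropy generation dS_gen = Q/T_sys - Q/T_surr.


dS_sys = 2253.1250/301.4760 = 7.4736 kJ/K
dS_surr = -2253.1250/527.8730 = -4.2683 kJ/K
dS_gen = 7.4736 - 4.2683 = 3.2053 kJ/K (irreversible)

dS_gen = 3.2053 kJ/K, irreversible


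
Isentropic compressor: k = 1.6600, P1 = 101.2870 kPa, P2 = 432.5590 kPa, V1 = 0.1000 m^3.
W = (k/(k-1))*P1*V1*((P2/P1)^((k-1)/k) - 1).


(k-1)/k = 0.3976
(P2/P1)^exp = 1.7811
W = 2.5152 * 101.2870 * 0.1000 * (1.7811 - 1) = 19.8976 kJ

19.8976 kJ


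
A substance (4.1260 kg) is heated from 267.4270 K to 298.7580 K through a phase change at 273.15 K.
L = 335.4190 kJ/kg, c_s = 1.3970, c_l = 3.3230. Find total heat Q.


Q1 (sensible, solid) = 4.1260 * 1.3970 * 5.7230 = 32.9875 kJ
Q2 (latent) = 4.1260 * 335.4190 = 1383.9388 kJ
Q3 (sensible, liquid) = 4.1260 * 3.3230 * 25.6080 = 351.1036 kJ
Q_total = 1768.0298 kJ

1768.0298 kJ


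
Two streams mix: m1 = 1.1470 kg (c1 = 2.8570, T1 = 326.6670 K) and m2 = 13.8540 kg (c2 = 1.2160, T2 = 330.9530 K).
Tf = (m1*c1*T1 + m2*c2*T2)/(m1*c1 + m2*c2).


num = 6645.8687
den = 20.1234
Tf = 330.2551 K

330.2551 K


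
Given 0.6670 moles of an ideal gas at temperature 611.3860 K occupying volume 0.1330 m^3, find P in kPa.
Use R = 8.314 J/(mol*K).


P = nRT/V = 0.6670 * 8.314 * 611.3860 / 0.1330
= 3390.4032 / 0.1330 = 25491.7531 Pa = 25.4918 kPa

25.4918 kPa


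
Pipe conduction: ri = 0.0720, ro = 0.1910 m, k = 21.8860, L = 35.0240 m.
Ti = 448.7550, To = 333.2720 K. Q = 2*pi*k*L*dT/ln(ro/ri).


dT = 115.4830 K
ln(ro/ri) = 0.9756
Q = 2*pi*21.8860*35.0240*115.4830 / 0.9756 = 570105.2227 W

570105.2227 W


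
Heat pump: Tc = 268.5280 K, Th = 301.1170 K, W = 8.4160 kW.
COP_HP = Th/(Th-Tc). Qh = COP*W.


COP = 301.1170 / 32.5890 = 9.2398
Qh = 9.2398 * 8.4160 = 77.7625 kW

COP = 9.2398, Qh = 77.7625 kW


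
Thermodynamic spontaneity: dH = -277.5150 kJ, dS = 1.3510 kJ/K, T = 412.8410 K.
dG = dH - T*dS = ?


T*dS = 412.8410 * 1.3510 = 557.7482 kJ
dG = -277.5150 - 557.7482 = -835.2632 kJ (spontaneous)

dG = -835.2632 kJ, spontaneous


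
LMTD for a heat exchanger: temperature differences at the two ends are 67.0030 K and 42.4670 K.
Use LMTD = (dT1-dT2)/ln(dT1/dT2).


dT1/dT2 = 1.5778
ln(dT1/dT2) = 0.4560
LMTD = 24.5360 / 0.4560 = 53.8058 K

53.8058 K


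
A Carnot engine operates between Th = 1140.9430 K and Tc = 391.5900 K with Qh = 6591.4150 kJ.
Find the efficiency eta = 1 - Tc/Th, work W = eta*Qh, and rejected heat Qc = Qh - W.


eta = 1 - 391.5900/1140.9430 = 0.6568
W = 0.6568 * 6591.4150 = 4329.1353 kJ
Qc = 6591.4150 - 4329.1353 = 2262.2797 kJ

eta = 65.6784%, W = 4329.1353 kJ, Qc = 2262.2797 kJ


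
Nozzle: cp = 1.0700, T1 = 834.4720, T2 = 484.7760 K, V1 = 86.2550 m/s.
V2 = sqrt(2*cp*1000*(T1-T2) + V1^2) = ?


dT = 349.6960 K
2*cp*1000*dT = 748349.4400
V1^2 = 7439.9250
V2 = sqrt(755789.3650) = 869.3615 m/s

869.3615 m/s


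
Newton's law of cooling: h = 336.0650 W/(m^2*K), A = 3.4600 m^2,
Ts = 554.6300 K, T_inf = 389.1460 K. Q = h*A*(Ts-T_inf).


dT = 165.4840 K
Q = 336.0650 * 3.4600 * 165.4840 = 192422.2964 W

192422.2964 W


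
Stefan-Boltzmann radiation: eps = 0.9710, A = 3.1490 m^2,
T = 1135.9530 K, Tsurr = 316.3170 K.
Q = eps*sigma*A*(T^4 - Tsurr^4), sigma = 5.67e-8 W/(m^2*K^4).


T^4 = 1.6651e+12
Tsurr^4 = 1.0011e+10
Q = 0.9710 * 5.67e-8 * 3.1490 * 1.6551e+12 = 286944.1416 W

286944.1416 W


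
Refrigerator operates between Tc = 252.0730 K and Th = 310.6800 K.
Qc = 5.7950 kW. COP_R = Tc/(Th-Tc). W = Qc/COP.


COP = 252.0730 / 58.6070 = 4.3011
W = 5.7950 / 4.3011 = 1.3473 kW

COP = 4.3011, W = 1.3473 kW


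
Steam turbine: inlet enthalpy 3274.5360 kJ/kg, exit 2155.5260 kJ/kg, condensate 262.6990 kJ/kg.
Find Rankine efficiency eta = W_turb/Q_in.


W = 1119.0100 kJ/kg
Q_in = 3011.8370 kJ/kg
eta = 0.3715 = 37.1537%

eta = 37.1537%


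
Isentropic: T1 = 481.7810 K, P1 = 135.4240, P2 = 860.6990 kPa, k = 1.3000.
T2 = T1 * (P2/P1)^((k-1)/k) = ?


(k-1)/k = 0.2308
(P2/P1)^exp = 1.5323
T2 = 481.7810 * 1.5323 = 738.2327 K

738.2327 K


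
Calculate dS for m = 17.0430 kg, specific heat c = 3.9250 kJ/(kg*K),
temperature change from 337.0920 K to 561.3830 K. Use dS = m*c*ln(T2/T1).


T2/T1 = 1.6654
ln(T2/T1) = 0.5100
dS = 17.0430 * 3.9250 * 0.5100 = 34.1190 kJ/K

34.1190 kJ/K


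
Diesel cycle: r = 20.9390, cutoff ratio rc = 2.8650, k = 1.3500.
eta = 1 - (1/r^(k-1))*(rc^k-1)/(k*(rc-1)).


r^(k-1) = 2.8996
rc^k = 4.1411
eta = 0.5697 = 56.9733%

56.9733%


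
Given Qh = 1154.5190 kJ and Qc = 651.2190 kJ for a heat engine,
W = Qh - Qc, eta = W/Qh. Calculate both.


W = 1154.5190 - 651.2190 = 503.3000 kJ
eta = 503.3000 / 1154.5190 = 0.4359 = 43.5939%

W = 503.3000 kJ, eta = 43.5939%


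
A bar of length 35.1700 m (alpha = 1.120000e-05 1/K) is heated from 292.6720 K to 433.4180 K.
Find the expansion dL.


dT = 140.7460 K
dL = 1.120000e-05 * 35.1700 * 140.7460 = 0.055440 m
L_final = 35.225440 m

dL = 0.055440 m


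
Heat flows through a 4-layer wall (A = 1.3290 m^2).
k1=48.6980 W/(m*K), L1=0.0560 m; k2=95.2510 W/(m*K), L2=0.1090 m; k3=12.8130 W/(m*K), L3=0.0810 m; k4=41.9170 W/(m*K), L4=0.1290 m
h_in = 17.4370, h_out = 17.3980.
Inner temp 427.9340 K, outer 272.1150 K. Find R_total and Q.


R_conv_in = 1/(17.4370*1.3290) = 0.0432
R_1 = 0.0560/(48.6980*1.3290) = 0.0009
R_2 = 0.1090/(95.2510*1.3290) = 0.0009
R_3 = 0.0810/(12.8130*1.3290) = 0.0048
R_4 = 0.1290/(41.9170*1.3290) = 0.0023
R_conv_out = 1/(17.3980*1.3290) = 0.0432
R_total = 0.0952 K/W
Q = 155.8190 / 0.0952 = 1636.7556 W

R_total = 0.0952 K/W, Q = 1636.7556 W


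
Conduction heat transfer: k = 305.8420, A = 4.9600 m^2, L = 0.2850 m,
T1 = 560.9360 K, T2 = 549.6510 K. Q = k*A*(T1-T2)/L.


dT = 11.2850 K
Q = 305.8420 * 4.9600 * 11.2850 / 0.2850 = 60066.9395 W

60066.9395 W


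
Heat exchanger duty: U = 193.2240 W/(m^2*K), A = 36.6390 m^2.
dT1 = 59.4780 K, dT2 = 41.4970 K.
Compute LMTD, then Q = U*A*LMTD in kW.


LMTD = 49.9493 K
Q = 193.2240 * 36.6390 * 49.9493 = 353617.4444 W = 353.6174 kW

353.6174 kW


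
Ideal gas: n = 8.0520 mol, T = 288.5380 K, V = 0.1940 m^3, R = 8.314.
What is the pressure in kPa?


P = nRT/V = 8.0520 * 8.314 * 288.5380 / 0.1940
= 19315.9825 / 0.1940 = 99566.9202 Pa = 99.5669 kPa

99.5669 kPa


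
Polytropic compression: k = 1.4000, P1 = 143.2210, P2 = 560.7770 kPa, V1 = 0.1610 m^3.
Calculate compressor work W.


(k-1)/k = 0.2857
(P2/P1)^exp = 1.4770
W = 3.5000 * 143.2210 * 0.1610 * (1.4770 - 1) = 38.4925 kJ

38.4925 kJ


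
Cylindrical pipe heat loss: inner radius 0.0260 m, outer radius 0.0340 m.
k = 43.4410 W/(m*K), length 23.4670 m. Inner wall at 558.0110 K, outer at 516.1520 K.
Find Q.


dT = 41.8590 K
ln(ro/ri) = 0.2683
Q = 2*pi*43.4410*23.4670*41.8590 / 0.2683 = 999456.1172 W

999456.1172 W


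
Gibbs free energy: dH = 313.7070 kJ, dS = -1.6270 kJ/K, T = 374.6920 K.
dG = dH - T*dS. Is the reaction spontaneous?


T*dS = 374.6920 * -1.6270 = -609.6239 kJ
dG = 313.7070 + 609.6239 = 923.3309 kJ (non-spontaneous)

dG = 923.3309 kJ, non-spontaneous


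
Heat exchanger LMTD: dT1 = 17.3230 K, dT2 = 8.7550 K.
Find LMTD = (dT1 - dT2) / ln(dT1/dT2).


dT1/dT2 = 1.9786
ln(dT1/dT2) = 0.6824
LMTD = 8.5680 / 0.6824 = 12.5555 K

12.5555 K


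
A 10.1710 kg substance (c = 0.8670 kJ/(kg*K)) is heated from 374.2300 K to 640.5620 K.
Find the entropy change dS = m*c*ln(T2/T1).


T2/T1 = 1.7117
ln(T2/T1) = 0.5375
dS = 10.1710 * 0.8670 * 0.5375 = 4.7396 kJ/K

4.7396 kJ/K


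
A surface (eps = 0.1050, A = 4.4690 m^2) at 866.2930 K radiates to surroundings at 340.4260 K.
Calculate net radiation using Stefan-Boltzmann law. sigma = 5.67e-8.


T^4 = 5.6320e+11
Tsurr^4 = 1.3430e+10
Q = 0.1050 * 5.67e-8 * 4.4690 * 5.4977e+11 = 14627.1555 W

14627.1555 W


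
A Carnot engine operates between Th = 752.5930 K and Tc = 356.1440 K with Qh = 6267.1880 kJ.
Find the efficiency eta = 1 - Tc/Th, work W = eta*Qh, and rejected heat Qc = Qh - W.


eta = 1 - 356.1440/752.5930 = 0.5268
W = 0.5268 * 6267.1880 = 3301.4131 kJ
Qc = 6267.1880 - 3301.4131 = 2965.7749 kJ

eta = 52.6777%, W = 3301.4131 kJ, Qc = 2965.7749 kJ


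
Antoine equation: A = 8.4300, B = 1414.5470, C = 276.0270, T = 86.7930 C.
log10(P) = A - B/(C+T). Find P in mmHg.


C+T = 362.8200
B/(C+T) = 3.8988
log10(P) = 8.4300 - 3.8988 = 4.5312
P = 10^4.5312 = 33981.5387 mmHg

33981.5387 mmHg


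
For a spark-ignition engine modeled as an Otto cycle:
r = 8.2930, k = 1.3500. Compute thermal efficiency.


r^(k-1) = 2.0968
eta = 1 - 1/2.0968 = 0.5231 = 52.3074%

52.3074%


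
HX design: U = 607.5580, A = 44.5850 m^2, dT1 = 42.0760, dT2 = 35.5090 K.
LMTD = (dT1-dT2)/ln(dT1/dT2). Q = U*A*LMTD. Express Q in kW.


LMTD = 38.6997 K
Q = 607.5580 * 44.5850 * 38.6997 = 1048295.9296 W = 1048.2959 kW

1048.2959 kW


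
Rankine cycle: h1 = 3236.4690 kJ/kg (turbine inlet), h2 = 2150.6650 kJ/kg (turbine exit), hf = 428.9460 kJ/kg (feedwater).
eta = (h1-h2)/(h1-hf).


W = 1085.8040 kJ/kg
Q_in = 2807.5230 kJ/kg
eta = 0.3867 = 38.6748%

eta = 38.6748%


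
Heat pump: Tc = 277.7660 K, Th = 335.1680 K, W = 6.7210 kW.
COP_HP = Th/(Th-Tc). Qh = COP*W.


COP = 335.1680 / 57.4020 = 5.8390
Qh = 5.8390 * 6.7210 = 39.2437 kW

COP = 5.8390, Qh = 39.2437 kW


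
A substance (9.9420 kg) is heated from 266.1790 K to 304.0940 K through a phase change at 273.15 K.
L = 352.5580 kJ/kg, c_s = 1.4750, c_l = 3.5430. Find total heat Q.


Q1 (sensible, solid) = 9.9420 * 1.4750 * 6.9710 = 102.2259 kJ
Q2 (latent) = 9.9420 * 352.5580 = 3505.1316 kJ
Q3 (sensible, liquid) = 9.9420 * 3.5430 * 30.9440 = 1089.9871 kJ
Q_total = 4697.3446 kJ

4697.3446 kJ


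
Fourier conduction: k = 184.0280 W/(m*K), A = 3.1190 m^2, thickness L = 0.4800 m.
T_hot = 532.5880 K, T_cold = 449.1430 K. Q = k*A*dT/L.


dT = 83.4450 K
Q = 184.0280 * 3.1190 * 83.4450 / 0.4800 = 99783.4149 W

99783.4149 W


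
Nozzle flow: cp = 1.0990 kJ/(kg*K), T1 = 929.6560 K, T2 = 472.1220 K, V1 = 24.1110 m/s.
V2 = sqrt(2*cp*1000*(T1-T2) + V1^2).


dT = 457.5340 K
2*cp*1000*dT = 1005659.7320
V1^2 = 581.3403
V2 = sqrt(1006241.0723) = 1003.1157 m/s

1003.1157 m/s


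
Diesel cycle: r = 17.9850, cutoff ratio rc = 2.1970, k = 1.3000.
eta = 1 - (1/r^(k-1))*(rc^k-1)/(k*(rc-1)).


r^(k-1) = 2.3794
rc^k = 2.7821
eta = 0.5187 = 51.8683%

51.8683%


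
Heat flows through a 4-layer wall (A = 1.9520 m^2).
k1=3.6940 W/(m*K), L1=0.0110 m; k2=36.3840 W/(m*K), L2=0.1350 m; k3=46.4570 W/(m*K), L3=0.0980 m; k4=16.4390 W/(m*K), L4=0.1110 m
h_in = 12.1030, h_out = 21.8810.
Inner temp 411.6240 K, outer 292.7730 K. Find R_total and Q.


R_conv_in = 1/(12.1030*1.9520) = 0.0423
R_1 = 0.0110/(3.6940*1.9520) = 0.0015
R_2 = 0.1350/(36.3840*1.9520) = 0.0019
R_3 = 0.0980/(46.4570*1.9520) = 0.0011
R_4 = 0.1110/(16.4390*1.9520) = 0.0035
R_conv_out = 1/(21.8810*1.9520) = 0.0234
R_total = 0.0737 K/W
Q = 118.8510 / 0.0737 = 1612.4818 W

R_total = 0.0737 K/W, Q = 1612.4818 W


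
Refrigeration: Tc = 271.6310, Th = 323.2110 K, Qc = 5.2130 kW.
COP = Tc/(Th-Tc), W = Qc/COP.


COP = 271.6310 / 51.5800 = 5.2662
W = 5.2130 / 5.2662 = 0.9899 kW

COP = 5.2662, W = 0.9899 kW


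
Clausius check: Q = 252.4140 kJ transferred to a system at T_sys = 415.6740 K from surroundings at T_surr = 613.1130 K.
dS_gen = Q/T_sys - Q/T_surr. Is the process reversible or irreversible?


dS_sys = 252.4140/415.6740 = 0.6072 kJ/K
dS_surr = -252.4140/613.1130 = -0.4117 kJ/K
dS_gen = 0.6072 - 0.4117 = 0.1955 kJ/K (irreversible)

dS_gen = 0.1955 kJ/K, irreversible


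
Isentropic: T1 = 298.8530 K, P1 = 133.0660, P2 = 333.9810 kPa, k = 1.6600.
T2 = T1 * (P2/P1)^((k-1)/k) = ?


(k-1)/k = 0.3976
(P2/P1)^exp = 1.4418
T2 = 298.8530 * 1.4418 = 430.8801 K

430.8801 K


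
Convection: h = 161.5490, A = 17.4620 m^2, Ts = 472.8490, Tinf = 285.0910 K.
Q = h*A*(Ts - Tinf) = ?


dT = 187.7580 K
Q = 161.5490 * 17.4620 * 187.7580 = 529659.4295 W

529659.4295 W


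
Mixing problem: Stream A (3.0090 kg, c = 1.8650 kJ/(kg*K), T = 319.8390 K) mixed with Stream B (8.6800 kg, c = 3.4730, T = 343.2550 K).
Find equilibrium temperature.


num = 12142.5094
den = 35.7574
Tf = 339.5801 K

339.5801 K


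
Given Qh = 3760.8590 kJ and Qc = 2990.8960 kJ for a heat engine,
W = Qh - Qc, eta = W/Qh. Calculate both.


W = 3760.8590 - 2990.8960 = 769.9630 kJ
eta = 769.9630 / 3760.8590 = 0.2047 = 20.4731%

W = 769.9630 kJ, eta = 20.4731%


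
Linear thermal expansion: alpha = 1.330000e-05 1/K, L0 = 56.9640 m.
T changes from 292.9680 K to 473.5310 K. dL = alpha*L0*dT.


dT = 180.5630 K
dL = 1.330000e-05 * 56.9640 * 180.5630 = 0.136798 m
L_final = 57.100798 m

dL = 0.136798 m


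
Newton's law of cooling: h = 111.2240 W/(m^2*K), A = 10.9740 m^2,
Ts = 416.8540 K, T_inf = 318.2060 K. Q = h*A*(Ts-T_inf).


dT = 98.6480 K
Q = 111.2240 * 10.9740 * 98.6480 = 120407.0040 W

120407.0040 W


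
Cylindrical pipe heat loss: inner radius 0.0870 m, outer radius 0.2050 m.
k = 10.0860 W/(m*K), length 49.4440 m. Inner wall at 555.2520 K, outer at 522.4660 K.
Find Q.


dT = 32.7860 K
ln(ro/ri) = 0.8571
Q = 2*pi*10.0860*49.4440*32.7860 / 0.8571 = 119858.3864 W

119858.3864 W


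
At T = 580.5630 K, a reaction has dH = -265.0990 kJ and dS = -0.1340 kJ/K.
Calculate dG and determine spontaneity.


T*dS = 580.5630 * -0.1340 = -77.7954 kJ
dG = -265.0990 + 77.7954 = -187.3036 kJ (spontaneous)

dG = -187.3036 kJ, spontaneous


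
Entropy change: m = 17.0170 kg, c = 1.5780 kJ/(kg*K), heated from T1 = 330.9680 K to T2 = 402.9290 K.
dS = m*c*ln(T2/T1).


T2/T1 = 1.2174
ln(T2/T1) = 0.1967
dS = 17.0170 * 1.5780 * 0.1967 = 5.2830 kJ/K

5.2830 kJ/K


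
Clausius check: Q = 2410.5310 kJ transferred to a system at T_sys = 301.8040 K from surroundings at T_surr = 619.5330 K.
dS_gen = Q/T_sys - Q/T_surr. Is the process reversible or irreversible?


dS_sys = 2410.5310/301.8040 = 7.9871 kJ/K
dS_surr = -2410.5310/619.5330 = -3.8909 kJ/K
dS_gen = 7.9871 - 3.8909 = 4.0962 kJ/K (irreversible)

dS_gen = 4.0962 kJ/K, irreversible


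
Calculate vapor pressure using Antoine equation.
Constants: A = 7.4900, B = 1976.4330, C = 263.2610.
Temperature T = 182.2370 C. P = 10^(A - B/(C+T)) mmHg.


C+T = 445.4980
B/(C+T) = 4.4365
log10(P) = 7.4900 - 4.4365 = 3.0535
P = 10^3.0535 = 1131.2078 mmHg

1131.2078 mmHg


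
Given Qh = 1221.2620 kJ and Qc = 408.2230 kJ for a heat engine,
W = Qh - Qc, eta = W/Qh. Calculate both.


W = 1221.2620 - 408.2230 = 813.0390 kJ
eta = 813.0390 / 1221.2620 = 0.6657 = 66.5737%

W = 813.0390 kJ, eta = 66.5737%


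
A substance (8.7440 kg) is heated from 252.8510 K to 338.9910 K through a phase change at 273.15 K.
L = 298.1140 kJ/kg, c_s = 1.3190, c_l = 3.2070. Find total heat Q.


Q1 (sensible, solid) = 8.7440 * 1.3190 * 20.2990 = 234.1152 kJ
Q2 (latent) = 8.7440 * 298.1140 = 2606.7088 kJ
Q3 (sensible, liquid) = 8.7440 * 3.2070 * 65.8410 = 1846.3138 kJ
Q_total = 4687.1379 kJ

4687.1379 kJ


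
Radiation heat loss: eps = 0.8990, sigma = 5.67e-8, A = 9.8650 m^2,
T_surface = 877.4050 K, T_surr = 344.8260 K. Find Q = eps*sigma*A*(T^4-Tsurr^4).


T^4 = 5.9265e+11
Tsurr^4 = 1.4138e+10
Q = 0.8990 * 5.67e-8 * 9.8650 * 5.7851e+11 = 290906.9527 W

290906.9527 W


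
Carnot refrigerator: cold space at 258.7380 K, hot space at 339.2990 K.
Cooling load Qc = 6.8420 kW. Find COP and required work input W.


COP = 258.7380 / 80.5610 = 3.2117
W = 6.8420 / 3.2117 = 2.1303 kW

COP = 3.2117, W = 2.1303 kW


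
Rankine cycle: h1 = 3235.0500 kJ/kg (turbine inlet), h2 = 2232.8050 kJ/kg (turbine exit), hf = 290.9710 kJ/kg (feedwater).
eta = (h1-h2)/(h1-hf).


W = 1002.2450 kJ/kg
Q_in = 2944.0790 kJ/kg
eta = 0.3404 = 34.0427%

eta = 34.0427%


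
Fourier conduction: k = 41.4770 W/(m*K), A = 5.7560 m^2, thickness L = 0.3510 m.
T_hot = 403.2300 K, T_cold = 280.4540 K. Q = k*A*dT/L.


dT = 122.7760 K
Q = 41.4770 * 5.7560 * 122.7760 / 0.3510 = 83509.2312 W

83509.2312 W


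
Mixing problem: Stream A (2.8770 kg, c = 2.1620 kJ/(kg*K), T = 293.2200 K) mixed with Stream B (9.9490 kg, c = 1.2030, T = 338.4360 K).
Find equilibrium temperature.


num = 5874.4711
den = 18.1887
Tf = 322.9733 K

322.9733 K


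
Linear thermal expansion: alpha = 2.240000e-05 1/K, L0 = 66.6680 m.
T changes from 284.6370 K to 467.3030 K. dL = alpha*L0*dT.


dT = 182.6660 K
dL = 2.240000e-05 * 66.6680 * 182.6660 = 0.272787 m
L_final = 66.940787 m

dL = 0.272787 m


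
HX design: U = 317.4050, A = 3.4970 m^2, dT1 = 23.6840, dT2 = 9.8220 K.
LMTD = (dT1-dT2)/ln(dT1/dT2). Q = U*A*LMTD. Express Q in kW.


LMTD = 15.7491 K
Q = 317.4050 * 3.4970 * 15.7491 = 17481.0006 W = 17.4810 kW

17.4810 kW


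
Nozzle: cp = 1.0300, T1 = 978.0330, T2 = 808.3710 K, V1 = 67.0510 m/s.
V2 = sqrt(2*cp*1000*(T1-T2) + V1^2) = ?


dT = 169.6620 K
2*cp*1000*dT = 349503.7200
V1^2 = 4495.8366
V2 = sqrt(353999.5566) = 594.9786 m/s

594.9786 m/s


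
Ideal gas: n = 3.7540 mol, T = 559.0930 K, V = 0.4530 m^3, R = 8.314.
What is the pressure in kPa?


P = nRT/V = 3.7540 * 8.314 * 559.0930 / 0.4530
= 17449.7152 / 0.4530 = 38520.3426 Pa = 38.5203 kPa

38.5203 kPa


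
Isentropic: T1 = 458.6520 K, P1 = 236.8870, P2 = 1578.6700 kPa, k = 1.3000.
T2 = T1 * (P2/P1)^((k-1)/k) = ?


(k-1)/k = 0.2308
(P2/P1)^exp = 1.5492
T2 = 458.6520 * 1.5492 = 710.5252 K

710.5252 K


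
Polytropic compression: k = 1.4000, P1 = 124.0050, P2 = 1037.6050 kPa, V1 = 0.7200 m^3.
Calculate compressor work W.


(k-1)/k = 0.2857
(P2/P1)^exp = 1.8348
W = 3.5000 * 124.0050 * 0.7200 * (1.8348 - 1) = 260.8810 kJ

260.8810 kJ


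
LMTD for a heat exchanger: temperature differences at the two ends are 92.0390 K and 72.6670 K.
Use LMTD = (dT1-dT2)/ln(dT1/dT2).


dT1/dT2 = 1.2666
ln(dT1/dT2) = 0.2363
LMTD = 19.3720 / 0.2363 = 81.9718 K

81.9718 K


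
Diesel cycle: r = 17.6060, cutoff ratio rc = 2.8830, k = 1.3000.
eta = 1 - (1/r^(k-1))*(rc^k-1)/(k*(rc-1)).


r^(k-1) = 2.3643
rc^k = 3.9609
eta = 0.4884 = 48.8392%

48.8392%


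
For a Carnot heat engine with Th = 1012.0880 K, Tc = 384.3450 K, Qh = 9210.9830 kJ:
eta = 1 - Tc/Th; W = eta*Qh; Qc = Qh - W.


eta = 1 - 384.3450/1012.0880 = 0.6202
W = 0.6202 * 9210.9830 = 5713.0705 kJ
Qc = 9210.9830 - 5713.0705 = 3497.9125 kJ

eta = 62.0245%, W = 5713.0705 kJ, Qc = 3497.9125 kJ


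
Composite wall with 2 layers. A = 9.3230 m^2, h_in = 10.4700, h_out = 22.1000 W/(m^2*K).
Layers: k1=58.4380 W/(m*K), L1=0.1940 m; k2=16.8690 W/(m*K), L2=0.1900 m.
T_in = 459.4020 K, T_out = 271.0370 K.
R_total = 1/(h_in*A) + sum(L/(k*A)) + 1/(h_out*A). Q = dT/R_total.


R_conv_in = 1/(10.4700*9.3230) = 0.0102
R_1 = 0.1940/(58.4380*9.3230) = 0.0004
R_2 = 0.1900/(16.8690*9.3230) = 0.0012
R_conv_out = 1/(22.1000*9.3230) = 0.0049
R_total = 0.0167 K/W
Q = 188.3650 / 0.0167 = 11304.8436 W

R_total = 0.0167 K/W, Q = 11304.8436 W


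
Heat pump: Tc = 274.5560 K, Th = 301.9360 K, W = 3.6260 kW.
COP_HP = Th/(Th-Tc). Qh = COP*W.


COP = 301.9360 / 27.3800 = 11.0276
Qh = 11.0276 * 3.6260 = 39.9861 kW

COP = 11.0276, Qh = 39.9861 kW


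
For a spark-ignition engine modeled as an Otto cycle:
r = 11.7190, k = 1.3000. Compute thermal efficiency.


r^(k-1) = 2.0925
eta = 1 - 1/2.0925 = 0.5221 = 52.2105%

52.2105%


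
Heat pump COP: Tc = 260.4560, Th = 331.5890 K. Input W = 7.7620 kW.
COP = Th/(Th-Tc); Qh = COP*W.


COP = 331.5890 / 71.1330 = 4.6615
Qh = 4.6615 * 7.7620 = 36.1828 kW

COP = 4.6615, Qh = 36.1828 kW


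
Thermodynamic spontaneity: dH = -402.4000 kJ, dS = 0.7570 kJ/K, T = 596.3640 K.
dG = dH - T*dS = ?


T*dS = 596.3640 * 0.7570 = 451.4475 kJ
dG = -402.4000 - 451.4475 = -853.8475 kJ (spontaneous)

dG = -853.8475 kJ, spontaneous


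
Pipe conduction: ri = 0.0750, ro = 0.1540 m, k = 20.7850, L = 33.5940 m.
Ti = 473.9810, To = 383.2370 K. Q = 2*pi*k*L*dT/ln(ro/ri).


dT = 90.7440 K
ln(ro/ri) = 0.7195
Q = 2*pi*20.7850*33.5940*90.7440 / 0.7195 = 553350.3273 W

553350.3273 W


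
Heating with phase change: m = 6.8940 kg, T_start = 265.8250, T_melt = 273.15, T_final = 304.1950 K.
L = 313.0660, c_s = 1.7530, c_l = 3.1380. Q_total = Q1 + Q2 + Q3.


Q1 (sensible, solid) = 6.8940 * 1.7530 * 7.3250 = 88.5240 kJ
Q2 (latent) = 6.8940 * 313.0660 = 2158.2770 kJ
Q3 (sensible, liquid) = 6.8940 * 3.1380 * 31.0450 = 671.6080 kJ
Q_total = 2918.4090 kJ

2918.4090 kJ


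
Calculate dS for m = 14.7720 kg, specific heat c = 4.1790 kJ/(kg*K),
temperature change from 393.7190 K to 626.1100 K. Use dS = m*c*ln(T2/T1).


T2/T1 = 1.5902
ln(T2/T1) = 0.4639
dS = 14.7720 * 4.1790 * 0.4639 = 28.6369 kJ/K

28.6369 kJ/K


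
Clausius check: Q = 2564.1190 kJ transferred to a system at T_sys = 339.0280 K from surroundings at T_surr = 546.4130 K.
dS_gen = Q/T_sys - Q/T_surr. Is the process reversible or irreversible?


dS_sys = 2564.1190/339.0280 = 7.5631 kJ/K
dS_surr = -2564.1190/546.4130 = -4.6926 kJ/K
dS_gen = 7.5631 - 4.6926 = 2.8705 kJ/K (irreversible)

dS_gen = 2.8705 kJ/K, irreversible


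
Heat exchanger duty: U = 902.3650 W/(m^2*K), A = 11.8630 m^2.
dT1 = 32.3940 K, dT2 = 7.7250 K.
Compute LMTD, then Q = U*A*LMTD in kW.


LMTD = 17.2088 K
Q = 902.3650 * 11.8630 * 17.2088 = 184215.9233 W = 184.2159 kW

184.2159 kW


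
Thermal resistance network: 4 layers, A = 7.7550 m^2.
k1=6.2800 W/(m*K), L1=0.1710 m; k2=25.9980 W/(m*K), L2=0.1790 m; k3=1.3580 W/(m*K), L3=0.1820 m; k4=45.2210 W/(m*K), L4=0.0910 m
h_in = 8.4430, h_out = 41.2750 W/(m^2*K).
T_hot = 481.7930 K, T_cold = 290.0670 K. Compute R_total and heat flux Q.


R_conv_in = 1/(8.4430*7.7550) = 0.0153
R_1 = 0.1710/(6.2800*7.7550) = 0.0035
R_2 = 0.1790/(25.9980*7.7550) = 0.0009
R_3 = 0.1820/(1.3580*7.7550) = 0.0173
R_4 = 0.0910/(45.2210*7.7550) = 0.0003
R_conv_out = 1/(41.2750*7.7550) = 0.0031
R_total = 0.0403 K/W
Q = 191.7260 / 0.0403 = 4753.0592 W

R_total = 0.0403 K/W, Q = 4753.0592 W


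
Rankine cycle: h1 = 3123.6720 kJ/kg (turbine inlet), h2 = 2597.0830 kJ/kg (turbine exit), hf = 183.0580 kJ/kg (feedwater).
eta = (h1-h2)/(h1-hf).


W = 526.5890 kJ/kg
Q_in = 2940.6140 kJ/kg
eta = 0.1791 = 17.9075%

eta = 17.9075%


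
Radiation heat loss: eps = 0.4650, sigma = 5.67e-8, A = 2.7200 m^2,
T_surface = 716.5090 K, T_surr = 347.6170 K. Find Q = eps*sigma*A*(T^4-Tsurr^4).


T^4 = 2.6356e+11
Tsurr^4 = 1.4602e+10
Q = 0.4650 * 5.67e-8 * 2.7200 * 2.4896e+11 = 17854.1429 W

17854.1429 W


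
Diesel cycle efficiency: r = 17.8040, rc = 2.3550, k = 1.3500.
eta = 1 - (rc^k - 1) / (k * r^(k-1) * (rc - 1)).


r^(k-1) = 2.7396
rc^k = 3.1782
eta = 0.5653 = 56.5337%

56.5337%


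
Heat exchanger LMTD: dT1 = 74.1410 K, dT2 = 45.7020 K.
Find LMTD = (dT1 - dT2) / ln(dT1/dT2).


dT1/dT2 = 1.6223
ln(dT1/dT2) = 0.4838
LMTD = 28.4390 / 0.4838 = 58.7793 K

58.7793 K


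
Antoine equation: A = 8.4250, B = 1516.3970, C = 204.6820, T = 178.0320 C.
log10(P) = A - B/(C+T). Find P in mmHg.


C+T = 382.7140
B/(C+T) = 3.9622
log10(P) = 8.4250 - 3.9622 = 4.4628
P = 10^4.4628 = 29025.5308 mmHg

29025.5308 mmHg


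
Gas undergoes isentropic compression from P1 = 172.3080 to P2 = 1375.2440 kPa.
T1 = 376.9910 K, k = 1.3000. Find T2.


(k-1)/k = 0.2308
(P2/P1)^exp = 1.6150
T2 = 376.9910 * 1.6150 = 608.8383 K

608.8383 K


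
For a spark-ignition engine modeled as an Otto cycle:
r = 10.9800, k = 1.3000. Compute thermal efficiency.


r^(k-1) = 2.0520
eta = 1 - 1/2.0520 = 0.5127 = 51.2674%

51.2674%


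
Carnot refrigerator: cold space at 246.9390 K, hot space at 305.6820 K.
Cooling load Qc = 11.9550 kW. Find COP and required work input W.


COP = 246.9390 / 58.7430 = 4.2037
W = 11.9550 / 4.2037 = 2.8439 kW

COP = 4.2037, W = 2.8439 kW


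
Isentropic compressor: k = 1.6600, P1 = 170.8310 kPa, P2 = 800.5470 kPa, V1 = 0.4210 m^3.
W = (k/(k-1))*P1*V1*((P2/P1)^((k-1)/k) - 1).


(k-1)/k = 0.3976
(P2/P1)^exp = 1.8480
W = 2.5152 * 170.8310 * 0.4210 * (1.8480 - 1) = 153.4016 kJ

153.4016 kJ


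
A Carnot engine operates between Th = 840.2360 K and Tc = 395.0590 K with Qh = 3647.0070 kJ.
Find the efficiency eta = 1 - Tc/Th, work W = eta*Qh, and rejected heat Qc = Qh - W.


eta = 1 - 395.0590/840.2360 = 0.5298
W = 0.5298 * 3647.0070 = 1932.2710 kJ
Qc = 3647.0070 - 1932.2710 = 1714.7360 kJ

eta = 52.9824%, W = 1932.2710 kJ, Qc = 1714.7360 kJ


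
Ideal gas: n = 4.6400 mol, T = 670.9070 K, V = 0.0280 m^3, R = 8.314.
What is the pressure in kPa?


P = nRT/V = 4.6400 * 8.314 * 670.9070 / 0.0280
= 25881.5525 / 0.0280 = 924341.1608 Pa = 924.3412 kPa

924.3412 kPa


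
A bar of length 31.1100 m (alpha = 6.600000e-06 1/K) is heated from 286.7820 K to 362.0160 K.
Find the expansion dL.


dT = 75.2340 K
dL = 6.600000e-06 * 31.1100 * 75.2340 = 0.015447 m
L_final = 31.125447 m

dL = 0.015447 m


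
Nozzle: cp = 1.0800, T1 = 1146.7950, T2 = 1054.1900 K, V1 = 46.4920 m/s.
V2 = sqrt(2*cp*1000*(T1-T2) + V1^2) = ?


dT = 92.6050 K
2*cp*1000*dT = 200026.8000
V1^2 = 2161.5061
V2 = sqrt(202188.3061) = 449.6535 m/s

449.6535 m/s


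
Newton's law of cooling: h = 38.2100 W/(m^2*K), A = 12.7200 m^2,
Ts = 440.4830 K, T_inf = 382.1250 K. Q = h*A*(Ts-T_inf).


dT = 58.3580 K
Q = 38.2100 * 12.7200 * 58.3580 = 28363.8088 W

28363.8088 W


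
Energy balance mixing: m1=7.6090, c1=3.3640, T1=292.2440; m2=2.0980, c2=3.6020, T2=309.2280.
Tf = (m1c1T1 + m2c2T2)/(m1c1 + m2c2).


num = 9817.3097
den = 33.1537
Tf = 296.1153 K

296.1153 K


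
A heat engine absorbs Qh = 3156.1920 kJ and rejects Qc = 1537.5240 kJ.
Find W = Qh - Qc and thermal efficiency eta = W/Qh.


W = 3156.1920 - 1537.5240 = 1618.6680 kJ
eta = 1618.6680 / 3156.1920 = 0.5129 = 51.2855%

W = 1618.6680 kJ, eta = 51.2855%


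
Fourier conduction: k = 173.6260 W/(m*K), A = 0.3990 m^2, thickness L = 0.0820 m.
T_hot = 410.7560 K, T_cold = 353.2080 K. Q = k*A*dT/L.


dT = 57.5480 K
Q = 173.6260 * 0.3990 * 57.5480 / 0.0820 = 48618.7779 W

48618.7779 W


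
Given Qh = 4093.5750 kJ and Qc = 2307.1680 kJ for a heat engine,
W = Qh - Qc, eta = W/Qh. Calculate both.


W = 4093.5750 - 2307.1680 = 1786.4070 kJ
eta = 1786.4070 / 4093.5750 = 0.4364 = 43.6393%

W = 1786.4070 kJ, eta = 43.6393%


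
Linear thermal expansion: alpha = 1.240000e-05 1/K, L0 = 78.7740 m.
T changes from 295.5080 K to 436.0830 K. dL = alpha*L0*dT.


dT = 140.5750 K
dL = 1.240000e-05 * 78.7740 * 140.5750 = 0.137313 m
L_final = 78.911313 m

dL = 0.137313 m


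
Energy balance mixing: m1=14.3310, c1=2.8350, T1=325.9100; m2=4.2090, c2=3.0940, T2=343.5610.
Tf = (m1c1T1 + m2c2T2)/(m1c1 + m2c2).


num = 17715.2702
den = 53.6510
Tf = 330.1944 K

330.1944 K


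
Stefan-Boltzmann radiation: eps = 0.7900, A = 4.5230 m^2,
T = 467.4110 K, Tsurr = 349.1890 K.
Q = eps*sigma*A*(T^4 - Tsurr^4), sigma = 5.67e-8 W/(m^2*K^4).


T^4 = 4.7730e+10
Tsurr^4 = 1.4868e+10
Q = 0.7900 * 5.67e-8 * 4.5230 * 3.2863e+10 = 6657.9668 W

6657.9668 W


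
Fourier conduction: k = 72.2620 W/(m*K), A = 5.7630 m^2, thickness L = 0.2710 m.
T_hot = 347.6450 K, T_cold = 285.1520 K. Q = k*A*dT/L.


dT = 62.4930 K
Q = 72.2620 * 5.7630 * 62.4930 / 0.2710 = 96033.0406 W

96033.0406 W


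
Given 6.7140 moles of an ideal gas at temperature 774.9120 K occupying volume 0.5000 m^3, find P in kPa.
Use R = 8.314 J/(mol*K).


P = nRT/V = 6.7140 * 8.314 * 774.9120 / 0.5000
= 43255.7397 / 0.5000 = 86511.4794 Pa = 86.5115 kPa

86.5115 kPa


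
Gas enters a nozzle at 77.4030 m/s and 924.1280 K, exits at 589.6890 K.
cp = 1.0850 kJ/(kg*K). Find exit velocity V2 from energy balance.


dT = 334.4390 K
2*cp*1000*dT = 725732.6300
V1^2 = 5991.2244
V2 = sqrt(731723.8544) = 855.4086 m/s

855.4086 m/s


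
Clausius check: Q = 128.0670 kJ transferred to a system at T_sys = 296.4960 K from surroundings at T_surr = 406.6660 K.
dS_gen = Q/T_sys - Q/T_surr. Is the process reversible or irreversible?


dS_sys = 128.0670/296.4960 = 0.4319 kJ/K
dS_surr = -128.0670/406.6660 = -0.3149 kJ/K
dS_gen = 0.4319 - 0.3149 = 0.1170 kJ/K (irreversible)

dS_gen = 0.1170 kJ/K, irreversible


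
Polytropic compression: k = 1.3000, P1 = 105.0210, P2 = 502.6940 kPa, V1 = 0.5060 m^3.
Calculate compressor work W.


(k-1)/k = 0.2308
(P2/P1)^exp = 1.4353
W = 4.3333 * 105.0210 * 0.5060 * (1.4353 - 1) = 100.2291 kJ

100.2291 kJ


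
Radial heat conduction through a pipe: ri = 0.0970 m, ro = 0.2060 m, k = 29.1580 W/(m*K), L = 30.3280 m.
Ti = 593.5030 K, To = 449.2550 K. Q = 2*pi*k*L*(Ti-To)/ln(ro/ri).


dT = 144.2480 K
ln(ro/ri) = 0.7532
Q = 2*pi*29.1580*30.3280*144.2480 / 0.7532 = 1064145.3022 W

1064145.3022 W


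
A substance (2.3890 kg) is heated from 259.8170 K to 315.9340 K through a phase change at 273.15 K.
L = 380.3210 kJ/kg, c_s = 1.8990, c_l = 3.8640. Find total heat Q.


Q1 (sensible, solid) = 2.3890 * 1.8990 * 13.3330 = 60.4880 kJ
Q2 (latent) = 2.3890 * 380.3210 = 908.5869 kJ
Q3 (sensible, liquid) = 2.3890 * 3.8640 * 42.7840 = 394.9432 kJ
Q_total = 1364.0180 kJ

1364.0180 kJ


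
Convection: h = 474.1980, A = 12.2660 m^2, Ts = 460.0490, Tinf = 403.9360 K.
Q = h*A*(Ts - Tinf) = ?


dT = 56.1130 K
Q = 474.1980 * 12.2660 * 56.1130 = 326381.9753 W

326381.9753 W


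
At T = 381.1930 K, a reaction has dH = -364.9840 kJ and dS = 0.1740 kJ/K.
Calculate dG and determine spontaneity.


T*dS = 381.1930 * 0.1740 = 66.3276 kJ
dG = -364.9840 - 66.3276 = -431.3116 kJ (spontaneous)

dG = -431.3116 kJ, spontaneous


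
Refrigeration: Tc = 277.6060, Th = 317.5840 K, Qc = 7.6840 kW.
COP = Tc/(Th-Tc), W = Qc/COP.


COP = 277.6060 / 39.9780 = 6.9440
W = 7.6840 / 6.9440 = 1.1066 kW

COP = 6.9440, W = 1.1066 kW


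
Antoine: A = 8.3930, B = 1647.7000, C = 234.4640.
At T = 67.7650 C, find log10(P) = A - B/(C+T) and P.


C+T = 302.2290
B/(C+T) = 5.4518
log10(P) = 8.3930 - 5.4518 = 2.9412
P = 10^2.9412 = 873.3207 mmHg

873.3207 mmHg


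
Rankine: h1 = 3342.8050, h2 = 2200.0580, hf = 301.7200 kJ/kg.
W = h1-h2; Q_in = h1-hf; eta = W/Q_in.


W = 1142.7470 kJ/kg
Q_in = 3041.0850 kJ/kg
eta = 0.3758 = 37.5770%

eta = 37.5770%


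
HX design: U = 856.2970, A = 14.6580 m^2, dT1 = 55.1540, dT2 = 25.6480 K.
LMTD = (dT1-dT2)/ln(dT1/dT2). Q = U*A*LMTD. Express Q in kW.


LMTD = 38.5365 K
Q = 856.2970 * 14.6580 * 38.5365 = 483694.8166 W = 483.6948 kW

483.6948 kW


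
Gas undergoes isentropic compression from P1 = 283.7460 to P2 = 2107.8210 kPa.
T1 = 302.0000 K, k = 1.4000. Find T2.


(k-1)/k = 0.2857
(P2/P1)^exp = 1.7735
T2 = 302.0000 * 1.7735 = 535.5952 K

535.5952 K


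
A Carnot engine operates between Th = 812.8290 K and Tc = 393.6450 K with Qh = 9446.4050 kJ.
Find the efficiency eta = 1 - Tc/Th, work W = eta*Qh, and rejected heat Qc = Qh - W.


eta = 1 - 393.6450/812.8290 = 0.5157
W = 0.5157 * 9446.4050 = 4871.6050 kJ
Qc = 9446.4050 - 4871.6050 = 4574.8000 kJ

eta = 51.5710%, W = 4871.6050 kJ, Qc = 4574.8000 kJ


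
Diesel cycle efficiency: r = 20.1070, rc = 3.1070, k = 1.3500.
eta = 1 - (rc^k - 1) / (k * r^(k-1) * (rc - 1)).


r^(k-1) = 2.8587
rc^k = 4.6202
eta = 0.5548 = 55.4792%

55.4792%


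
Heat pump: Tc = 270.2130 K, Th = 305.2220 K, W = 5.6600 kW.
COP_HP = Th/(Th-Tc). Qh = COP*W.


COP = 305.2220 / 35.0090 = 8.7184
Qh = 8.7184 * 5.6600 = 49.3461 kW

COP = 8.7184, Qh = 49.3461 kW


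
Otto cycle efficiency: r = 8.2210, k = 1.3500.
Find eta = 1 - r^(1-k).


r^(k-1) = 2.0904
eta = 1 - 1/2.0904 = 0.5216 = 52.1616%

52.1616%


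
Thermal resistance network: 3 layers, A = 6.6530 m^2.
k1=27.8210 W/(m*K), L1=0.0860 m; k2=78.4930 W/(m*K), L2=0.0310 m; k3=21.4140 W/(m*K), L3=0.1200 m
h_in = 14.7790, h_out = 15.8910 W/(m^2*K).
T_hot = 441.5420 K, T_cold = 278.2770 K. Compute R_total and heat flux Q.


R_conv_in = 1/(14.7790*6.6530) = 0.0102
R_1 = 0.0860/(27.8210*6.6530) = 0.0005
R_2 = 0.0310/(78.4930*6.6530) = 5.9363e-05
R_3 = 0.1200/(21.4140*6.6530) = 0.0008
R_conv_out = 1/(15.8910*6.6530) = 0.0095
R_total = 0.0210 K/W
Q = 163.2650 / 0.0210 = 7776.2370 W

R_total = 0.0210 K/W, Q = 7776.2370 W


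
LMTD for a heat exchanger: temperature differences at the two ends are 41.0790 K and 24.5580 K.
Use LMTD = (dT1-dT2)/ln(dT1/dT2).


dT1/dT2 = 1.6727
ln(dT1/dT2) = 0.5145
LMTD = 16.5210 / 0.5145 = 32.1133 K

32.1133 K


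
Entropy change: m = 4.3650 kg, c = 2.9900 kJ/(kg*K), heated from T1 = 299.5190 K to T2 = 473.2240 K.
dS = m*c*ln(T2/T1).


T2/T1 = 1.5799
ln(T2/T1) = 0.4574
dS = 4.3650 * 2.9900 * 0.4574 = 5.9696 kJ/K

5.9696 kJ/K


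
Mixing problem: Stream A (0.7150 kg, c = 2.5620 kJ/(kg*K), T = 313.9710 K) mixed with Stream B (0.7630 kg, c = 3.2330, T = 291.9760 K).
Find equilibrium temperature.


num = 1295.3818
den = 4.2986
Tf = 301.3491 K

301.3491 K


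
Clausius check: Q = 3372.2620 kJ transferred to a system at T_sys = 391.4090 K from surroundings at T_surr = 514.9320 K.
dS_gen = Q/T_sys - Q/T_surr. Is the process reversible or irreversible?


dS_sys = 3372.2620/391.4090 = 8.6157 kJ/K
dS_surr = -3372.2620/514.9320 = -6.5489 kJ/K
dS_gen = 8.6157 - 6.5489 = 2.0668 kJ/K (irreversible)

dS_gen = 2.0668 kJ/K, irreversible


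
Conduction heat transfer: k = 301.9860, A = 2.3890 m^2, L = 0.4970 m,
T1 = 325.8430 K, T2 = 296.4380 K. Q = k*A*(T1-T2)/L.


dT = 29.4050 K
Q = 301.9860 * 2.3890 * 29.4050 / 0.4970 = 42684.2598 W

42684.2598 W


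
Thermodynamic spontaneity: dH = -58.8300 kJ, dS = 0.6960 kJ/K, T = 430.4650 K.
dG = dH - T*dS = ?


T*dS = 430.4650 * 0.6960 = 299.6036 kJ
dG = -58.8300 - 299.6036 = -358.4336 kJ (spontaneous)

dG = -358.4336 kJ, spontaneous


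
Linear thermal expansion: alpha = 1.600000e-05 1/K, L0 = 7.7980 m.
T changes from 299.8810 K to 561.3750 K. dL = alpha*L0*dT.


dT = 261.4940 K
dL = 1.600000e-05 * 7.7980 * 261.4940 = 0.032626 m
L_final = 7.830626 m

dL = 0.032626 m


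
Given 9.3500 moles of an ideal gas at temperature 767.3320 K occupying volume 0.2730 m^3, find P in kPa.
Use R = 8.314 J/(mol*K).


P = nRT/V = 9.3500 * 8.314 * 767.3320 / 0.2730
= 59649.2436 / 0.2730 = 218495.3979 Pa = 218.4954 kPa

218.4954 kPa


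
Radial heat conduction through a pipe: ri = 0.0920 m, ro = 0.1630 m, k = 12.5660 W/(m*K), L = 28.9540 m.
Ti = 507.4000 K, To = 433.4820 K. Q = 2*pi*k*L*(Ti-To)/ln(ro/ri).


dT = 73.9180 K
ln(ro/ri) = 0.5720
Q = 2*pi*12.5660*28.9540*73.9180 / 0.5720 = 295439.6710 W

295439.6710 W


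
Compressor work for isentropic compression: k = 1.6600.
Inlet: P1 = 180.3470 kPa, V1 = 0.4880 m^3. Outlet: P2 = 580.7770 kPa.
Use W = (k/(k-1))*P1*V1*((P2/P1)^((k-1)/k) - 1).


(k-1)/k = 0.3976
(P2/P1)^exp = 1.5920
W = 2.5152 * 180.3470 * 0.4880 * (1.5920 - 1) = 131.0378 kJ

131.0378 kJ


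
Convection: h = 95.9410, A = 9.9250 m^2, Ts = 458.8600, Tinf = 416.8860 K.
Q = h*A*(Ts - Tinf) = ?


dT = 41.9740 K
Q = 95.9410 * 9.9250 * 41.9740 = 39968.2483 W

39968.2483 W


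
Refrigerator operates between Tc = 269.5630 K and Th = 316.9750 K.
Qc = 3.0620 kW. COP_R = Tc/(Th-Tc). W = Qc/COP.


COP = 269.5630 / 47.4120 = 5.6855
W = 3.0620 / 5.6855 = 0.5386 kW

COP = 5.6855, W = 0.5386 kW


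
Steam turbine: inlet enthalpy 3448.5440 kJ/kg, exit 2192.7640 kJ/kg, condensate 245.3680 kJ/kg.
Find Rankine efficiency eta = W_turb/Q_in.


W = 1255.7800 kJ/kg
Q_in = 3203.1760 kJ/kg
eta = 0.3920 = 39.2042%

eta = 39.2042%


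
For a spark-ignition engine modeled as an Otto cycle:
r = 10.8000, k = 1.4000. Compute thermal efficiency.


r^(k-1) = 2.5904
eta = 1 - 1/2.5904 = 0.6140 = 61.3962%

61.3962%


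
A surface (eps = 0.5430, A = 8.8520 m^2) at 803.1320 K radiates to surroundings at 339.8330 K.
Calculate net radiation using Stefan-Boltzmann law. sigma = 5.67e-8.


T^4 = 4.1605e+11
Tsurr^4 = 1.3337e+10
Q = 0.5430 * 5.67e-8 * 8.8520 * 4.0271e+11 = 109754.4345 W

109754.4345 W
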